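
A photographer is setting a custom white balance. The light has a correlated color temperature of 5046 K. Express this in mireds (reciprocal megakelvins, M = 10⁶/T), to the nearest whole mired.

198 mireds

M = 10⁶ / 5046 = 198.177 → 198 mireds.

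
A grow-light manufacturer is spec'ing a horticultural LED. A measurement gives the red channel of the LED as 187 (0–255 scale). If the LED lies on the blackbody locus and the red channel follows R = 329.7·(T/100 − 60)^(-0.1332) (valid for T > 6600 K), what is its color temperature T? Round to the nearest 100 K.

(t − 60)^(-0.1332) = 187/329.7 = 0.56718.
t − 60 = 0.56718^(1/-0.1332) = 0.56718^(-7.508) = 70.620, so t = 130.620.
T = 100·t = 13062 K → 13100 K to the nearest 100 K.

13100 K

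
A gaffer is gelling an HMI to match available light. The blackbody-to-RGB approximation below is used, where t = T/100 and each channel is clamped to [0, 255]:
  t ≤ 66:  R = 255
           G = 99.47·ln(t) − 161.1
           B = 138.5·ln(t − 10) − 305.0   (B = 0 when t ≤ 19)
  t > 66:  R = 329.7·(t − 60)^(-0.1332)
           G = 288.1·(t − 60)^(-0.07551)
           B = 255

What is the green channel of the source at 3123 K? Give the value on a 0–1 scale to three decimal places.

t = 3123/100 = 31.23; the t ≤ 66 branch applies.
G = 99.47·ln 31.23 − 161.1 = 99.47·3.4414 − 161.1 = 181.214.
On a 0–1 scale: 181.214/255 = 0.7106 → 0.711.

0.711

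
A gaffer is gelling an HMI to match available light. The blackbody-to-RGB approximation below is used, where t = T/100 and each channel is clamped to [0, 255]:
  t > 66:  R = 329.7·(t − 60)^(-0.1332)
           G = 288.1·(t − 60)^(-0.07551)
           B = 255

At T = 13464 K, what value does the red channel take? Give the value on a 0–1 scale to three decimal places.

t = 13464/100 = 134.64; the t > 66 branch applies.
R = 329.7·(134.64 − 60)^(-0.1332) = 329.7·74.64^(-0.1332) = 329.7·0.56302 = 185.626.
On a 0–1 scale: 185.626/255 = 0.7279 → 0.728.

0.728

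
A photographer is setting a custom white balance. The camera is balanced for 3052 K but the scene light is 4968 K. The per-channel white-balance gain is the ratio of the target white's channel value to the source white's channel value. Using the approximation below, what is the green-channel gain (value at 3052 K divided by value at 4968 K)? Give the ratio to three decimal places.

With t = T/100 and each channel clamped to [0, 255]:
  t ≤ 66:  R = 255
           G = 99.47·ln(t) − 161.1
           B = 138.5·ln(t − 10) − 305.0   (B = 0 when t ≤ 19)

0.787

At 4968 K (t = 49.68):
  G = 99.47·ln 49.68 − 161.1 = 99.47·3.9056 − 161.1 = 227.390.
At 3052 K (t = 30.52):
  G = 99.47·ln 30.52 − 161.1 = 99.47·3.4184 − 161.1 = 178.926.
Gain = 178.926 / 227.390 = 0.7869 → 0.787.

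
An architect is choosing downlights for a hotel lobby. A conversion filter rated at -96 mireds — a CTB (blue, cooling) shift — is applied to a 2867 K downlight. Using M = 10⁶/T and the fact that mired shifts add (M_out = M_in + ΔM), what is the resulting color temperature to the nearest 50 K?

3950 K

M_in = 10⁶/2867 = 348.80 mireds.
M_out = 348.80 + (-96) = 252.80 mireds.
T_out = 10⁶/252.80 = 3955.7 K → 3950 K.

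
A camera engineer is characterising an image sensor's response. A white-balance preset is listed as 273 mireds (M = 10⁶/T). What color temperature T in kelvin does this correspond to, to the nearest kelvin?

3663 K

T = 10⁶ / 273 = 3663.00 K → 3663 K.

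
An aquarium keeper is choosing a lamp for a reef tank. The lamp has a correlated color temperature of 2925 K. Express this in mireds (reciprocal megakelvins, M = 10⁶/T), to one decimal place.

341.9 mireds

M = 10⁶ / 2925 = 341.880 → 341.9 mireds.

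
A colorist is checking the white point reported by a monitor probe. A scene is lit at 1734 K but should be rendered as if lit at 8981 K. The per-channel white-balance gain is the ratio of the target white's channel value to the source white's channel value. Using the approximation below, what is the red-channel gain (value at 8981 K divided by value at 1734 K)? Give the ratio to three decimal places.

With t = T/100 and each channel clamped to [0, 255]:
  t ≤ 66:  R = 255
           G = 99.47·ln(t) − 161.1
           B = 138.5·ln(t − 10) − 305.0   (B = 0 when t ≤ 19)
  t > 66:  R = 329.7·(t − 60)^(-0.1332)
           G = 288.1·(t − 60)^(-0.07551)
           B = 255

At 1734 K (t = 17.34):
  R = 255 by definition for t ≤ 66.
At 8981 K (t = 89.81):
  R = 329.7·(89.81 − 60)^(-0.1332) = 329.7·29.81^(-0.1332) = 329.7·0.63623 = 209.765.
Gain = 209.765 / 255.000 = 0.8226 → 0.823.

0.823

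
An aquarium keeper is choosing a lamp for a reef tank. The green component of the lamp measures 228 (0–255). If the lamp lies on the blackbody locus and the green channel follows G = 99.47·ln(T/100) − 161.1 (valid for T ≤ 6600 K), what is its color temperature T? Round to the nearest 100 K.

5000 K

ln t = (228 + 161.1) / 99.47 = 3.9117.
t = e^3.9117 = 49.985.
T = 100·t = 4999 K → 5000 K to the nearest 100 K.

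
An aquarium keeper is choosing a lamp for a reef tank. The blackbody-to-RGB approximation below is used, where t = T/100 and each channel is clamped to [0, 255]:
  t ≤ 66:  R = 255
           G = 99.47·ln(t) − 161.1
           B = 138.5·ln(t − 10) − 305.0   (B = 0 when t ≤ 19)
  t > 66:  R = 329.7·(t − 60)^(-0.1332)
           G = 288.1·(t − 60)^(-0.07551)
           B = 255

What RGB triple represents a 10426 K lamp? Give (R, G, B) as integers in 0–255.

(199, 216, 255)

t = 10426/100 = 104.26; the t > 66 branch applies.
R = 329.7·(104.26 − 60)^(-0.1332) = 329.7·44.26^(-0.1332) = 329.7·0.60360 = 199.008.
G = 288.1·(104.26 − 60)^(-0.07551) = 288.1·44.26^(-0.07551) = 288.1·0.75112 = 216.398.
B = 255 by definition for t > 66.
Rounded: (199, 216, 255).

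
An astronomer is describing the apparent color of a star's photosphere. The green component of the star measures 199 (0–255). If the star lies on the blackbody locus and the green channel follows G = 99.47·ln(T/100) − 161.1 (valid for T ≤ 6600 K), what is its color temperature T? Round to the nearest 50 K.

ln t = (199 + 161.1) / 99.47 = 3.6202.
t = e^3.6202 = 37.345.
T = 100·t = 3734 K → 3750 K to the nearest 50 K.

3750 K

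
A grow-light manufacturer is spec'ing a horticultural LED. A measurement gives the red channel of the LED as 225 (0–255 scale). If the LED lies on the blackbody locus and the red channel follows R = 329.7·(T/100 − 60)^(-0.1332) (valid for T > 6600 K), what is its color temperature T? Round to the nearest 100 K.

7800 K

(t − 60)^(-0.1332) = 225/329.7 = 0.68244.
t − 60 = 0.68244^(1/-0.1332) = 0.68244^(-7.508) = 17.610, so t = 77.610.
T = 100·t = 7761 K → 7800 K to the nearest 100 K.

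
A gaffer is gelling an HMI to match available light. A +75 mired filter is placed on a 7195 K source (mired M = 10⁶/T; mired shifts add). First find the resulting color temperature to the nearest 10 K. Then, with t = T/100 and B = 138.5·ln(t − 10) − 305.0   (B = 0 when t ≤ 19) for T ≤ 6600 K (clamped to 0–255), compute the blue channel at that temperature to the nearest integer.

194

M_in = 10⁶/7195 = 138.99; M_out = 138.99 + (+75) = 213.99.
T_out = 10⁶/213.99 = 4673.2 K → 4670 K; t = 46.7.
B = 138.5·ln(46.7 − 10) − 305.0 = 138.5·ln 36.7 − 305.0 = 138.5·3.6028 − 305.0 = 193.985.
Rounded: 194.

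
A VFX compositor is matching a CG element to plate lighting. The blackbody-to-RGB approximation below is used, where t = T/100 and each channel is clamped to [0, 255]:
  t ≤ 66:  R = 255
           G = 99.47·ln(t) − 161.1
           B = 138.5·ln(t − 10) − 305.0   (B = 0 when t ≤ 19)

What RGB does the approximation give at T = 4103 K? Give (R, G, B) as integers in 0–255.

t = 4103/100 = 41.03; the t ≤ 66 branch applies.
R = 255 by definition for t ≤ 66.
G = 99.47·ln 41.03 − 161.1 = 99.47·3.7143 − 161.1 = 208.362.
B = 138.5·ln(41.03 − 10) − 305.0 = 138.5·ln 31.03 − 305.0 = 138.5·3.4350 − 305.0 = 170.741.
Rounded: (255, 208, 171).

(255, 208, 171)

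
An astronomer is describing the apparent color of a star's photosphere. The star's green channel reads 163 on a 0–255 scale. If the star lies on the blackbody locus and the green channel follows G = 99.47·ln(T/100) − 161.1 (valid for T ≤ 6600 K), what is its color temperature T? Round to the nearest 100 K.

2600 K

ln t = (163 + 161.1) / 99.47 = 3.2583.
t = e^3.2583 = 26.004.
T = 100·t = 2600 K → 2600 K to the nearest 100 K.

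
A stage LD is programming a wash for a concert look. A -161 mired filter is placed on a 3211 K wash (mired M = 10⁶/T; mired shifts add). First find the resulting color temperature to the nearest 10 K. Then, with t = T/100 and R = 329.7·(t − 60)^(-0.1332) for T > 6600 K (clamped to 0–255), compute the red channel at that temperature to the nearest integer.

M_in = 10⁶/3211 = 311.43; M_out = 311.43 + (-161) = 150.43.
T_out = 10⁶/150.43 = 6647.6 K → 6650 K; t = 66.5.
R = 329.7·(66.5 − 60)^(-0.1332) = 329.7·6.5^(-0.1332) = 329.7·0.77933 = 256.944 → clamped to 255.
Rounded: 255.

255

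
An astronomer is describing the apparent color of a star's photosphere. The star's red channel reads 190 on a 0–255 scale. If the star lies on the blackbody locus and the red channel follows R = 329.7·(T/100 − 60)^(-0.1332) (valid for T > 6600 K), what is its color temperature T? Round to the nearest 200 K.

(t − 60)^(-0.1332) = 190/329.7 = 0.57628.
t − 60 = 0.57628^(1/-0.1332) = 0.57628^(-7.508) = 62.667, so t = 122.667.
T = 100·t = 12267 K → 12200 K to the nearest 200 K.

12200 K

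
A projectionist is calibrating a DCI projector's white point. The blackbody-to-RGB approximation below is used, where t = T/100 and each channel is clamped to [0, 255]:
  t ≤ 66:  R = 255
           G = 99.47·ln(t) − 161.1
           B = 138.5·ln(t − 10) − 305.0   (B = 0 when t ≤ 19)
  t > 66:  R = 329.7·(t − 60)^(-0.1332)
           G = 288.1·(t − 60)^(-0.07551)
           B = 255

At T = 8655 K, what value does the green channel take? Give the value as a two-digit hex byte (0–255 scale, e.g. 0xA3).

0xE1

t = 8655/100 = 86.55; the t > 66 branch applies.
G = 288.1·(86.55 − 60)^(-0.07551) = 288.1·26.55^(-0.07551) = 288.1·0.78067 = 224.912.
Rounded: 225; in hex, 0xE1.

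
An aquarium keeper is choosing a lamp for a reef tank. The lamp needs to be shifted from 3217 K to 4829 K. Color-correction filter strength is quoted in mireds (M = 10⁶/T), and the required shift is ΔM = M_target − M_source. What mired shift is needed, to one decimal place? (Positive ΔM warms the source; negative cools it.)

M_source = 10⁶/3217 = 310.849; M_target = 10⁶/4829 = 207.082.
ΔM = 207.082 − 310.849 = -103.766 → -103.8 mireds, a cooling shift.

-103.8 mireds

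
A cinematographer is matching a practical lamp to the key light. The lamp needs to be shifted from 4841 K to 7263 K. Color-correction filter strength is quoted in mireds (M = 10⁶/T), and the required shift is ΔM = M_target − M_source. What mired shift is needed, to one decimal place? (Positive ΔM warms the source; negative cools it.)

-68.9 mireds

M_source = 10⁶/4841 = 206.569; M_target = 10⁶/7263 = 137.684.
ΔM = 137.684 − 206.569 = -68.885 → -68.9 mireds, a cooling shift.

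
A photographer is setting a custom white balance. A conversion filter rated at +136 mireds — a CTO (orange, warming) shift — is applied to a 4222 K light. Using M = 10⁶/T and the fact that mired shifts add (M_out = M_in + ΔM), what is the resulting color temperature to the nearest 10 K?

2680 K

M_in = 10⁶/4222 = 236.85 mireds.
M_out = 236.85 + (+136) = 372.85 mireds.
T_out = 10⁶/372.85 = 2682.0 K → 2680 K.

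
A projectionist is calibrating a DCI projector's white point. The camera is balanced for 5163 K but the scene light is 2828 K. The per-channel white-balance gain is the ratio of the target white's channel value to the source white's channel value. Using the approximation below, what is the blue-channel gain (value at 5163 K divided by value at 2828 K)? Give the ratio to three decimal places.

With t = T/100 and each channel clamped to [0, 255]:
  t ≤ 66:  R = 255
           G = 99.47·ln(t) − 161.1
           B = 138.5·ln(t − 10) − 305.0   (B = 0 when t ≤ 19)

At 2828 K (t = 28.28):
  B = 138.5·ln(28.28 − 10) − 305.0 = 138.5·ln 18.28 − 305.0 = 138.5·2.9058 − 305.0 = 97.454.
At 5163 K (t = 51.63):
  B = 138.5·ln(51.63 − 10) − 305.0 = 138.5·ln 41.63 − 305.0 = 138.5·3.7288 − 305.0 = 211.442.
Gain = 211.442 / 97.454 = 2.1696 → 2.170.

2.170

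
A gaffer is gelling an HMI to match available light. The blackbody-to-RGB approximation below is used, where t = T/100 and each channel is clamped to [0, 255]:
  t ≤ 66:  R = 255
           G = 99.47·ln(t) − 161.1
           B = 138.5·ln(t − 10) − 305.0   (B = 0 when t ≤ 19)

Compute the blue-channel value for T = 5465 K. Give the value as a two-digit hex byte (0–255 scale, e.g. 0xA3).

0xDD

t = 5465/100 = 54.65; the t ≤ 66 branch applies.
B = 138.5·ln(54.65 − 10) − 305.0 = 138.5·ln 44.65 − 305.0 = 138.5·3.7989 − 305.0 = 221.141.
Rounded: 221; in hex, 0xDD.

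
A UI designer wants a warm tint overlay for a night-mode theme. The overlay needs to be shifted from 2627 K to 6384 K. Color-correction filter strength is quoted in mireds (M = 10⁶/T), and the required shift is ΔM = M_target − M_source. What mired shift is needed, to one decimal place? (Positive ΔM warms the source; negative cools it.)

-224.0 mireds

M_source = 10⁶/2627 = 380.662; M_target = 10⁶/6384 = 156.642.
ΔM = 156.642 − 380.662 = -224.021 → -224.0 mireds, a cooling shift.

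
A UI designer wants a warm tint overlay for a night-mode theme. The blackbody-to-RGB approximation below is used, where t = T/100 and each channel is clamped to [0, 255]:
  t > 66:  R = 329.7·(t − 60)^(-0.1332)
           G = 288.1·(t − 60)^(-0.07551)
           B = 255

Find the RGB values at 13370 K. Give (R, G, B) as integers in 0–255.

t = 13370/100 = 133.7; the t > 66 branch applies.
R = 329.7·(133.7 − 60)^(-0.1332) = 329.7·73.7^(-0.1332) = 329.7·0.56397 = 185.940.
G = 288.1·(133.7 − 60)^(-0.07551) = 288.1·73.7^(-0.07551) = 288.1·0.72275 = 208.224.
B = 255 by definition for t > 66.
Rounded: (186, 208, 255).

(186, 208, 255)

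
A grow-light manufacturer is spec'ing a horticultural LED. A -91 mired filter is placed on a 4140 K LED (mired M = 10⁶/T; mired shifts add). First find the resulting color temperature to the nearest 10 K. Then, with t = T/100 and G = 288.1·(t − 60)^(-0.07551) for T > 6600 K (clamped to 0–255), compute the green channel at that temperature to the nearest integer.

250

M_in = 10⁶/4140 = 241.55; M_out = 241.55 + (-91) = 150.55.
T_out = 10⁶/150.55 = 6642.5 K → 6640 K; t = 66.4.
G = 288.1·(66.4 − 60)^(-0.07551) = 288.1·6.4^(-0.07551) = 288.1·0.86921 = 250.420.
Rounded: 250.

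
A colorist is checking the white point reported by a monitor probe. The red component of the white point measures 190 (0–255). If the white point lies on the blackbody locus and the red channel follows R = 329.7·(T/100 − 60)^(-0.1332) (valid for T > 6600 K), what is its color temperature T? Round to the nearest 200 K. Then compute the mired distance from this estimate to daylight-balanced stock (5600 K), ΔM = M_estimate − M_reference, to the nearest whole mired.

-97 mireds

(t − 60)^(-0.1332) = 190/329.7 = 0.57628.
t − 60 = 0.57628^(1/-0.1332) = 0.57628^(-7.508) = 62.667, so t = 122.667.
T = 100·t = 12267 K → 12200 K to the nearest 200 K.
M_estimate = 10⁶/12200 = 81.97; M_reference = 10⁶/5600 = 178.57.
ΔM = 81.97 − 178.57 = -96.60 → -97 mireds.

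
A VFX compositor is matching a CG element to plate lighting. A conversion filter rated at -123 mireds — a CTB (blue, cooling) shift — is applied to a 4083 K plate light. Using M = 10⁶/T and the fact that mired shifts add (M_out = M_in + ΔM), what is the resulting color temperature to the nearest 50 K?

M_in = 10⁶/4083 = 244.92 mireds.
M_out = 244.92 + (-123) = 121.92 mireds.
T_out = 10⁶/121.92 = 8202.2 K → 8200 K.

8200 K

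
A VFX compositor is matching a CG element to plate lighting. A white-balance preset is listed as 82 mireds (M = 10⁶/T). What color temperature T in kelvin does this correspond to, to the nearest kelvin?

12195 K

T = 10⁶ / 82 = 12195.12 K → 12195 K.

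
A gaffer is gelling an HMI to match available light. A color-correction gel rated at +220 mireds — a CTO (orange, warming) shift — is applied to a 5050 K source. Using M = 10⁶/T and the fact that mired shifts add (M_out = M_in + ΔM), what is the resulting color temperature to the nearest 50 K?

2400 K

M_in = 10⁶/5050 = 198.02 mireds.
M_out = 198.02 + (+220) = 418.02 mireds.
T_out = 10⁶/418.02 = 2392.2 K → 2400 K.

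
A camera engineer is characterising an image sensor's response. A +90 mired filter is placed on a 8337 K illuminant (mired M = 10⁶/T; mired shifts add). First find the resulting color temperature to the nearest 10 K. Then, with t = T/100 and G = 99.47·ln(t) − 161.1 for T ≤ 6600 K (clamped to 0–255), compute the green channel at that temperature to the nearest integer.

223

M_in = 10⁶/8337 = 119.95; M_out = 119.95 + (+90) = 209.95.
T_out = 10⁶/209.95 = 4763.1 K → 4760 K; t = 47.6.
G = 99.47·ln 47.6 − 161.1 = 99.47·3.8628 − 161.1 = 223.136.
Rounded: 223.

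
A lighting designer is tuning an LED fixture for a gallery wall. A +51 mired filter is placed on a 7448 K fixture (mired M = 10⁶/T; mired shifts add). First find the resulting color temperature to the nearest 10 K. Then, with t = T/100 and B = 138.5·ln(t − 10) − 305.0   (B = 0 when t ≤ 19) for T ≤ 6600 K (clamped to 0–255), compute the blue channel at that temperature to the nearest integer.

M_in = 10⁶/7448 = 134.26; M_out = 134.26 + (+51) = 185.26.
T_out = 10⁶/185.26 = 5397.7 K → 5400 K; t = 54.
B = 138.5·ln(54 − 10) − 305.0 = 138.5·ln 44 − 305.0 = 138.5·3.7842 − 305.0 = 219.110.
Rounded: 219.

219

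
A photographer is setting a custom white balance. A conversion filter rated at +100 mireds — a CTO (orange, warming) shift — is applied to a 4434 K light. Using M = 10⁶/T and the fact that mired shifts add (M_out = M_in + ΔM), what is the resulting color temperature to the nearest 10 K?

3070 K

M_in = 10⁶/4434 = 225.53 mireds.
M_out = 225.53 + (+100) = 325.53 mireds.
T_out = 10⁶/325.53 = 3071.9 K → 3070 K.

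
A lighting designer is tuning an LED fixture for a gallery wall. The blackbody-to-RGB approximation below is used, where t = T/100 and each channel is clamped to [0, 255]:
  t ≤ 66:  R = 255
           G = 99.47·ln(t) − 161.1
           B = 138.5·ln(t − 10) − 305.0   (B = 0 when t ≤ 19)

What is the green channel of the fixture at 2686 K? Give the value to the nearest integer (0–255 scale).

166

t = 2686/100 = 26.86; the t ≤ 66 branch applies.
G = 99.47·ln 26.86 − 161.1 = 99.47·3.2906 − 161.1 = 166.220.
Rounded: 166.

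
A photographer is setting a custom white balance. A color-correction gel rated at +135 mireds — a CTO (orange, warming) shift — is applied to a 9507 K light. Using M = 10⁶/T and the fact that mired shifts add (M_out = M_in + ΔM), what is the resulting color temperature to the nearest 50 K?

4150 K

M_in = 10⁶/9507 = 105.19 mireds.
M_out = 105.19 + (+135) = 240.19 mireds.
T_out = 10⁶/240.19 = 4163.4 K → 4150 K.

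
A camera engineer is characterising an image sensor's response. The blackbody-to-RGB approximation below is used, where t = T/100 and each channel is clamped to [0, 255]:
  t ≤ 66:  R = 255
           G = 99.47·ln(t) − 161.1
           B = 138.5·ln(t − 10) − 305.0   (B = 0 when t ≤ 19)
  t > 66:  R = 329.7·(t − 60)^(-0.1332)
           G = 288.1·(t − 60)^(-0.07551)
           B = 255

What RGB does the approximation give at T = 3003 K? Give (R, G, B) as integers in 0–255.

(255, 177, 110)

t = 3003/100 = 30.03; the t ≤ 66 branch applies.
R = 255 by definition for t ≤ 66.
G = 99.47·ln 30.03 − 161.1 = 99.47·3.4022 − 161.1 = 177.317.
B = 138.5·ln(30.03 − 10) − 305.0 = 138.5·ln 20.03 − 305.0 = 138.5·2.9972 − 305.0 = 110.117.
Rounded: (255, 177, 110).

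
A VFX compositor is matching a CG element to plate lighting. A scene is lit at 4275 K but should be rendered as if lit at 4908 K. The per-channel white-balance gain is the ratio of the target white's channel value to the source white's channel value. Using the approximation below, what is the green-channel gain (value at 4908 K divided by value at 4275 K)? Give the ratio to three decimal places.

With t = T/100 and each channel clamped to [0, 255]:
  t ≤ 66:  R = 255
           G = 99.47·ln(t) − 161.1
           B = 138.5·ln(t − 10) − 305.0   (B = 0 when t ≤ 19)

At 4275 K (t = 42.75):
  G = 99.47·ln 42.75 − 161.1 = 99.47·3.7554 − 161.1 = 212.447.
At 4908 K (t = 49.08):
  G = 99.47·ln 49.08 − 161.1 = 99.47·3.8935 − 161.1 = 226.182.
Gain = 226.182 / 212.447 = 1.0647 → 1.065.

1.065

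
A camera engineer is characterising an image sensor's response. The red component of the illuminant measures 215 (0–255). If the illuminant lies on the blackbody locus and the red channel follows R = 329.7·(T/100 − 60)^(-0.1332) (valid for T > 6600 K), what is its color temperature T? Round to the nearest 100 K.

(t − 60)^(-0.1332) = 215/329.7 = 0.65211.
t − 60 = 0.65211^(1/-0.1332) = 0.65211^(-7.508) = 24.774, so t = 84.774.
T = 100·t = 8477 K → 8500 K to the nearest 100 K.

8500 K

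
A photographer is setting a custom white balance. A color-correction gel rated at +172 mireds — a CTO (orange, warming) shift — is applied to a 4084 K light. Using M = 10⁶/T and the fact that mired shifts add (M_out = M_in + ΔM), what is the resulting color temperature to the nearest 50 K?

M_in = 10⁶/4084 = 244.86 mireds.
M_out = 244.86 + (+172) = 416.86 mireds.
T_out = 10⁶/416.86 = 2398.9 K → 2400 K.

2400 K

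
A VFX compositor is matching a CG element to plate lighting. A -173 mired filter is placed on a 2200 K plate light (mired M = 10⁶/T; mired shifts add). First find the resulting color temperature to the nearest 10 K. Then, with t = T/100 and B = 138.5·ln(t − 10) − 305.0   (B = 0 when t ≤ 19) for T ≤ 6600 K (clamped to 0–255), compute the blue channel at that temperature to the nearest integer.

M_in = 10⁶/2200 = 454.55; M_out = 454.55 + (-173) = 281.55.
T_out = 10⁶/281.55 = 3551.8 K → 3550 K; t = 35.5.
B = 138.5·ln(35.5 − 10) − 305.0 = 138.5·ln 25.5 − 305.0 = 138.5·3.2387 − 305.0 = 143.557.
Rounded: 144.

144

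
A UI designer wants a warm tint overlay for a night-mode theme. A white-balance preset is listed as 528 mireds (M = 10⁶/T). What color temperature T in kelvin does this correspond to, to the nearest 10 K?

1890 K

T = 10⁶ / 528 = 1893.94 K → 1890 K.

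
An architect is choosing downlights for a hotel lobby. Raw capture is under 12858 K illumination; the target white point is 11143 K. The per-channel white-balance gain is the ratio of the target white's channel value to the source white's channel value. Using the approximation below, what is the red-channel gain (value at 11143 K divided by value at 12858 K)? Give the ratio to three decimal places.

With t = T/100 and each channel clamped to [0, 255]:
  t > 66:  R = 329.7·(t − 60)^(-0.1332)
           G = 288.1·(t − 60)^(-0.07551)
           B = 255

At 12858 K (t = 128.58):
  R = 329.7·(128.58 − 60)^(-0.1332) = 329.7·68.58^(-0.1332) = 329.7·0.56940 = 187.732.
At 11143 K (t = 111.43):
  R = 329.7·(111.43 − 60)^(-0.1332) = 329.7·51.43^(-0.1332) = 329.7·0.59165 = 195.067.
Gain = 195.067 / 187.732 = 1.0391 → 1.039.

1.039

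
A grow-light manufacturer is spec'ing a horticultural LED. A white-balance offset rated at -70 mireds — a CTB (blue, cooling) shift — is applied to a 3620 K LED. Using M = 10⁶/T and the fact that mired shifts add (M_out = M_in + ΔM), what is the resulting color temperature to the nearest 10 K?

M_in = 10⁶/3620 = 276.24 mireds.
M_out = 276.24 + (-70) = 206.24 mireds.
T_out = 10⁶/206.24 = 4848.6 K → 4850 K.

4850 K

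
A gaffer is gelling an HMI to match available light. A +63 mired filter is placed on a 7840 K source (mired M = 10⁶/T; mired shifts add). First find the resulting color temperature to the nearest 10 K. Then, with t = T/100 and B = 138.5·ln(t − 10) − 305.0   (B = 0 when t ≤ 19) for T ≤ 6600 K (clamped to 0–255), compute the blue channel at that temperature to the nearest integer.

214

M_in = 10⁶/7840 = 127.55; M_out = 127.55 + (+63) = 190.55.
T_out = 10⁶/190.55 = 5247.9 K → 5250 K; t = 52.5.
B = 138.5·ln(52.5 − 10) − 305.0 = 138.5·ln 42.5 − 305.0 = 138.5·3.7495 − 305.0 = 214.306.
Rounded: 214.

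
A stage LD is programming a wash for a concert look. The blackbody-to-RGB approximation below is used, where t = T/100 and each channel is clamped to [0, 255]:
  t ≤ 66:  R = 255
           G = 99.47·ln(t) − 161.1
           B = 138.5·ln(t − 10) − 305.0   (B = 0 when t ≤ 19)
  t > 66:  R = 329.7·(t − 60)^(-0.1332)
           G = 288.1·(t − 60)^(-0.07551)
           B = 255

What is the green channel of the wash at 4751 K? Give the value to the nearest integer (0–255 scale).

t = 4751/100 = 47.51; the t ≤ 66 branch applies.
G = 99.47·ln 47.51 − 161.1 = 99.47·3.8609 − 161.1 = 222.948.
Rounded: 223.

223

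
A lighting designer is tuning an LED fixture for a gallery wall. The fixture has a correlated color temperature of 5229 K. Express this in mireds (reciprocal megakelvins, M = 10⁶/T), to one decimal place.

191.2 mireds

M = 10⁶ / 5229 = 191.241 → 191.2 mireds.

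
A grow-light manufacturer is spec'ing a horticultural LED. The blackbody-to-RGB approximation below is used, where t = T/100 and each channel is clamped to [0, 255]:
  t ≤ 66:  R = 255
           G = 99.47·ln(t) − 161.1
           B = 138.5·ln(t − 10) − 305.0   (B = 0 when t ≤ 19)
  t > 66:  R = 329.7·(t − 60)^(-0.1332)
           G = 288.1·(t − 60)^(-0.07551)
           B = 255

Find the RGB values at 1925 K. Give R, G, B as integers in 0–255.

R=255, G=133, B=3

t = 1925/100 = 19.25; the t ≤ 66 branch applies.
R = 255 by definition for t ≤ 66.
G = 99.47·ln 19.25 − 161.1 = 99.47·2.9575 − 161.1 = 133.084.
B = 138.5·ln(19.25 − 10) − 305.0 = 138.5·ln 9.25 − 305.0 = 138.5·2.2246 − 305.0 = 3.110.
Rounded: (255, 133, 3).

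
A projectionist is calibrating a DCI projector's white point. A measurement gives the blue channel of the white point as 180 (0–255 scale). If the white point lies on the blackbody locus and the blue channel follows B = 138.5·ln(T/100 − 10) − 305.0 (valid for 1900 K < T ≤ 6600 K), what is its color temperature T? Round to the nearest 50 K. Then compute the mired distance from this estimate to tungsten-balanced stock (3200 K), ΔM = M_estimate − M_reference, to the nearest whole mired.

-80 mireds

ln(t − 10) = (180 + 305.0) / 138.5 = 3.5018.
t − 10 = e^3.5018 = 33.175, so t = 43.175.
T = 100·t = 4318 K → 4300 K to the nearest 50 K.
M_estimate = 10⁶/4300 = 232.56; M_reference = 10⁶/3200 = 312.50.
ΔM = 232.56 − 312.50 = -79.94 → -80 mireds.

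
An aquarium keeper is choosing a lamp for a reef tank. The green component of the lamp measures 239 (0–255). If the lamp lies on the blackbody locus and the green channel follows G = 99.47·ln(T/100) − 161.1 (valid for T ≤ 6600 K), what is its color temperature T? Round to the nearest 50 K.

ln t = (239 + 161.1) / 99.47 = 4.0223.
t = e^4.0223 = 55.830.
T = 100·t = 5583 K → 5600 K to the nearest 50 K.

5600 K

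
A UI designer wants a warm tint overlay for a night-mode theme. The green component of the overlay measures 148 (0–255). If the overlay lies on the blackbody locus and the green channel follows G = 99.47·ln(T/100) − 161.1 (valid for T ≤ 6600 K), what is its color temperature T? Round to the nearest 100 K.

ln t = (148 + 161.1) / 99.47 = 3.1075.
t = e^3.1075 = 22.364.
T = 100·t = 2236 K → 2200 K to the nearest 100 K.

2200 K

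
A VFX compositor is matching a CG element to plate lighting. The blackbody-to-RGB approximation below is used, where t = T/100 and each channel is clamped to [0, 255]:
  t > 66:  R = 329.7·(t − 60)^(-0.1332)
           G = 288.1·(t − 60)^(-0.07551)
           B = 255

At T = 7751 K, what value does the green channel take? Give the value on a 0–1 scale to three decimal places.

0.910

t = 7751/100 = 77.51; the t > 66 branch applies.
G = 288.1·(77.51 − 60)^(-0.07551) = 288.1·17.51^(-0.07551) = 288.1·0.80560 = 232.093.
On a 0–1 scale: 232.093/255 = 0.9102 → 0.910.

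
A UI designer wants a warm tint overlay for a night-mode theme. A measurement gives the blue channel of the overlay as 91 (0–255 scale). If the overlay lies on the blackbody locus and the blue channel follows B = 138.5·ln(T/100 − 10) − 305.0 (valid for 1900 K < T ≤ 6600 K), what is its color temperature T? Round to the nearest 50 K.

ln(t − 10) = (91 + 305.0) / 138.5 = 2.8592.
t − 10 = e^2.8592 = 17.448, so t = 27.448.
T = 100·t = 2745 K → 2750 K to the nearest 50 K.

2750 K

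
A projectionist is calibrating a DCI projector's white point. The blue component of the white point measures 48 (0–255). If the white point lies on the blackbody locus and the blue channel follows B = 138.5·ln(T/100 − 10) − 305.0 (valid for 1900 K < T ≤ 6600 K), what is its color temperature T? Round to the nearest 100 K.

2300 K

ln(t − 10) = (48 + 305.0) / 138.5 = 2.5487.
t − 10 = e^2.5487 = 12.791, so t = 22.791.
T = 100·t = 2279 K → 2300 K to the nearest 100 K.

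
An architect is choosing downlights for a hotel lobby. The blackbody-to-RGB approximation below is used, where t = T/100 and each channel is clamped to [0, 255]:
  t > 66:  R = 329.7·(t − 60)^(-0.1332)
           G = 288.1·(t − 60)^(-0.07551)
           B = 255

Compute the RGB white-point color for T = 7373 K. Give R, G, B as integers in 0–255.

t = 7373/100 = 73.73; the t > 66 branch applies.
R = 329.7·(73.73 − 60)^(-0.1332) = 329.7·13.73^(-0.1332) = 329.7·0.70544 = 232.585.
G = 288.1·(73.73 − 60)^(-0.07551) = 288.1·13.73^(-0.07551) = 288.1·0.82053 = 236.395.
B = 255 by definition for t > 66.
Rounded: (233, 236, 255).

R=233, G=236, B=255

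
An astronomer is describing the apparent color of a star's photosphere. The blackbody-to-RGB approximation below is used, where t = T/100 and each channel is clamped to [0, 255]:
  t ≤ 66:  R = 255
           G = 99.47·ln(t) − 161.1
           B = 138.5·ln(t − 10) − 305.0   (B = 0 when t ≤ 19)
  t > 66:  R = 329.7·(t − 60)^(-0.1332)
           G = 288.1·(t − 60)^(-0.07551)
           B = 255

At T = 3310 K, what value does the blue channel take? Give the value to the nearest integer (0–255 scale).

130

t = 3310/100 = 33.1; the t ≤ 66 branch applies.
B = 138.5·ln(33.1 − 10) − 305.0 = 138.5·ln 23.1 − 305.0 = 138.5·3.1398 − 305.0 = 129.867.
Rounded: 130.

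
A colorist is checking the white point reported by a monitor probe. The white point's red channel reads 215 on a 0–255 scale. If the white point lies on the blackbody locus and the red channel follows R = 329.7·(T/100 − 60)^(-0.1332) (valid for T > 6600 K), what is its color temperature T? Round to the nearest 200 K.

8400 K

(t − 60)^(-0.1332) = 215/329.7 = 0.65211.
t − 60 = 0.65211^(1/-0.1332) = 0.65211^(-7.508) = 24.774, so t = 84.774.
T = 100·t = 8477 K → 8400 K to the nearest 200 K.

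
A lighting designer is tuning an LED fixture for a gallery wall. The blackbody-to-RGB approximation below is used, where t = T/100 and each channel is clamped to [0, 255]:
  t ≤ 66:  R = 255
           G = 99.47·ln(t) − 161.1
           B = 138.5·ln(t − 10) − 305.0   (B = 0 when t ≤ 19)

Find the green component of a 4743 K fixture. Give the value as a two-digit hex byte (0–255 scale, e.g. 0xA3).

t = 4743/100 = 47.43; the t ≤ 66 branch applies.
G = 99.47·ln 47.43 − 161.1 = 99.47·3.8593 − 161.1 = 222.780.
Rounded: 223; in hex, 0xDF.

0xDF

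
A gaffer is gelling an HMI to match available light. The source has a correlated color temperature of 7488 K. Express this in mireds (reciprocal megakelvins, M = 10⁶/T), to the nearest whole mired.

134 mireds

M = 10⁶ / 7488 = 133.547 → 134 mireds.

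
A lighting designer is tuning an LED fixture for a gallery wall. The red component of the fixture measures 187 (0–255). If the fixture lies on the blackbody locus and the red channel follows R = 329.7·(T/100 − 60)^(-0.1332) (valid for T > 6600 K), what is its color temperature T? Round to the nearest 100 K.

13100 K

(t − 60)^(-0.1332) = 187/329.7 = 0.56718.
t − 60 = 0.56718^(1/-0.1332) = 0.56718^(-7.508) = 70.620, so t = 130.620.
T = 100·t = 13062 K → 13100 K to the nearest 100 K.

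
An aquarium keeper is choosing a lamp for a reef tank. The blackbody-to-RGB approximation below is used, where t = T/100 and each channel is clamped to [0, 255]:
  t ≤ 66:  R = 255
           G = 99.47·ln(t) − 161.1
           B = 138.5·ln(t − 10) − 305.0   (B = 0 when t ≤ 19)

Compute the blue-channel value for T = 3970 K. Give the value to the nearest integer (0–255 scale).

165

t = 3970/100 = 39.7; the t ≤ 66 branch applies.
B = 138.5·ln(39.7 − 10) − 305.0 = 138.5·ln 29.7 − 305.0 = 138.5·3.3911 − 305.0 = 164.674.
Rounded: 165.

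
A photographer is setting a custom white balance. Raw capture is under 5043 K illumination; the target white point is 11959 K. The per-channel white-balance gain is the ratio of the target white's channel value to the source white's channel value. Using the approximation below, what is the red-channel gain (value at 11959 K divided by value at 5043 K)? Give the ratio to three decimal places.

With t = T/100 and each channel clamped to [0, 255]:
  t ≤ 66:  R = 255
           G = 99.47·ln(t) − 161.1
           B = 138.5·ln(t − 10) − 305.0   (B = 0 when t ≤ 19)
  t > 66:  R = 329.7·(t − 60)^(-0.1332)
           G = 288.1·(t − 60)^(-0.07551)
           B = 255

0.750

At 5043 K (t = 50.43):
  R = 255 by definition for t ≤ 66.
At 11959 K (t = 119.59):
  R = 329.7·(119.59 − 60)^(-0.1332) = 329.7·59.59^(-0.1332) = 329.7·0.58016 = 191.278.
Gain = 191.278 / 255.000 = 0.7501 → 0.750.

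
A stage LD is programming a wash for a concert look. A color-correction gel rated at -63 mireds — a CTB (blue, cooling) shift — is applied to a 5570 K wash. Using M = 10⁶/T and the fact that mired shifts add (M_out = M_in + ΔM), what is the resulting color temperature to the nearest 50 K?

8600 K

M_in = 10⁶/5570 = 179.53 mireds.
M_out = 179.53 + (-63) = 116.53 mireds.
T_out = 10⁶/116.53 = 8581.2 K → 8600 K.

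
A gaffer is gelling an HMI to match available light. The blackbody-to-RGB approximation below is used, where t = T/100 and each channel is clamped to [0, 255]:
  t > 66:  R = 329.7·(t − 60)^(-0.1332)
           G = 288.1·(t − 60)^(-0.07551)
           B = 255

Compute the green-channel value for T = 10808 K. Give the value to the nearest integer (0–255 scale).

t = 10808/100 = 108.08; the t > 66 branch applies.
G = 288.1·(108.08 − 60)^(-0.07551) = 288.1·48.08^(-0.07551) = 288.1·0.74644 = 215.049.
Rounded: 215.

215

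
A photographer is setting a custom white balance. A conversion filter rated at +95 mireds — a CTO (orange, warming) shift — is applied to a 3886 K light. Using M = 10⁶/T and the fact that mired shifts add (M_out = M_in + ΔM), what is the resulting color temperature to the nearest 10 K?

2840 K

M_in = 10⁶/3886 = 257.33 mireds.
M_out = 257.33 + (+95) = 352.33 mireds.
T_out = 10⁶/352.33 = 2838.2 K → 2840 K.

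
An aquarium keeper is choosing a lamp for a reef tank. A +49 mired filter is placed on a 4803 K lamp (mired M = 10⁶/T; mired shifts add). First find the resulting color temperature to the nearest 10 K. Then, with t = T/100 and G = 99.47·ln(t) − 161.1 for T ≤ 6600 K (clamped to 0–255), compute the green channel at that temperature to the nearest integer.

M_in = 10⁶/4803 = 208.20; M_out = 208.20 + (+49) = 257.20.
T_out = 10⁶/257.20 = 3888.0 K → 3890 K; t = 38.9.
G = 99.47·ln 38.9 − 161.1 = 99.47·3.6610 − 161.1 = 203.059.
Rounded: 203.

203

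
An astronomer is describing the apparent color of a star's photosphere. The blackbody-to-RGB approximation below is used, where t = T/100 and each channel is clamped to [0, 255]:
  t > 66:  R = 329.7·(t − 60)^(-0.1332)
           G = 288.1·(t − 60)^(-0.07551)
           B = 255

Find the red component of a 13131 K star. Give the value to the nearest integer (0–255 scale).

t = 13131/100 = 131.31; the t > 66 branch applies.
R = 329.7·(131.31 − 60)^(-0.1332) = 329.7·71.31^(-0.1332) = 329.7·0.56645 = 186.758.
Rounded: 187.

187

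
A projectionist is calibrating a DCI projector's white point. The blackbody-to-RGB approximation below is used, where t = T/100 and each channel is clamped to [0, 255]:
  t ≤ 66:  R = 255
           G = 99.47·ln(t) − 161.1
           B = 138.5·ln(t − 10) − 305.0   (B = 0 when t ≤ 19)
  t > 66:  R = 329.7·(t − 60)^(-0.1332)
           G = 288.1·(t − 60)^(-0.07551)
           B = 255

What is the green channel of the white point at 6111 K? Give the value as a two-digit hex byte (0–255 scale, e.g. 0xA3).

t = 6111/100 = 61.11; the t ≤ 66 branch applies.
G = 99.47·ln 61.11 − 161.1 = 99.47·4.1127 − 161.1 = 247.988.
Rounded: 248; in hex, 0xF8.

0xF8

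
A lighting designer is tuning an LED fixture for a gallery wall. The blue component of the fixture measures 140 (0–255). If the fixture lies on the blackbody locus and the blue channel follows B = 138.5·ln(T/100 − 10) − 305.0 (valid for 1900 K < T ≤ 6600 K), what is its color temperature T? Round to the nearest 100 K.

3500 K

ln(t − 10) = (140 + 305.0) / 138.5 = 3.2130.
t − 10 = e^3.2130 = 24.853, so t = 34.853.
T = 100·t = 3485 K → 3500 K to the nearest 100 K.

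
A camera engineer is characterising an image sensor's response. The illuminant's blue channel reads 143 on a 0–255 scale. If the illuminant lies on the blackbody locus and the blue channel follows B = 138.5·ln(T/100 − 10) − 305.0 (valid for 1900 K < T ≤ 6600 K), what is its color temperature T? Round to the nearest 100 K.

ln(t − 10) = (143 + 305.0) / 138.5 = 3.2347.
t − 10 = e^3.2347 = 25.398, so t = 35.398.
T = 100·t = 3540 K → 3500 K to the nearest 100 K.

3500 K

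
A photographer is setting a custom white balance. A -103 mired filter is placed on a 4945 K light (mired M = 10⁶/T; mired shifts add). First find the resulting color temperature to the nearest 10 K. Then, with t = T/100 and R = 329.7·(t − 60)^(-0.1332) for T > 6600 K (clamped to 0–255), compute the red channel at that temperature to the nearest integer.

201

M_in = 10⁶/4945 = 202.22; M_out = 202.22 + (-103) = 99.22.
T_out = 10⁶/99.22 = 10078.2 K → 10080 K; t = 100.8.
R = 329.7·(100.8 − 60)^(-0.1332) = 329.7·40.8^(-0.1332) = 329.7·0.61018 = 201.177.
Rounded: 201.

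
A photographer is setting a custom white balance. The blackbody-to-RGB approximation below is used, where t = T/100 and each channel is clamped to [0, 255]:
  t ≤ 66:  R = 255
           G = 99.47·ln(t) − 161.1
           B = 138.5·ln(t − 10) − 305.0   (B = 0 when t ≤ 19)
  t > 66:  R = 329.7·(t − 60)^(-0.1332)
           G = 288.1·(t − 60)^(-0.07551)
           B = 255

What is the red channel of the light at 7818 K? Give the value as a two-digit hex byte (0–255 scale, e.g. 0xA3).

0xE0

t = 7818/100 = 78.18; the t > 66 branch applies.
R = 329.7·(78.18 − 60)^(-0.1332) = 329.7·18.18^(-0.1332) = 329.7·0.67955 = 224.048.
Rounded: 224; in hex, 0xE0.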